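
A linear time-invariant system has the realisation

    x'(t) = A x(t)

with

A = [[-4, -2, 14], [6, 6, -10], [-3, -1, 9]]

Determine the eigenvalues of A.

2, 4, 5

det(sI - A) = s^3 - (tr A)s^2 + (M11 + M22 + M33)s - det A, where Mii is the 2×2 principal minor of A obtained by deleting row i and column i.
tr A = (-4) + 6 + 9 = 11; M11 = 6·9 - (-10)·(-1) = 54 - 10 = 44; M22 = (-4)·9 - 14·(-3) = -36 - (-42) = 6; M33 = (-4)·6 - (-2)·6 = -24 - (-12) = -12; sum of minors = 38.
det A = (-4)·(6·9 - (-10)·(-1)) - (-2)·(6·9 - (-10)·(-3)) + 14·(6·(-1) - 6·(-3)) = (-4)·44 - (-2)·24 + 14·12 = 40.
So p(s) = det(sI - A) = s^3 - 11s^2 + 38s - 40.
Rational-root test: any integer root divides -40. Testing small divisors, s = 2 works: p(2) = 8 + (-44) + 76 + (-40) = 0, so (s - 2) is a factor.
Dividing, p(s) = (s - 2)(s^2 - 9s + 20).
Factor s^2 - 9s + 20: two numbers with sum 9 and product 20 are 5 and 4, so s^2 - 9s + 20 = (s - 5)(s - 4).
Hence p(s) = (s - 5) (s - 4) (s - 2), with roots 2, 4, 5.
At least one eigenvalue has non-negative real part, so the system is not asymptotically stable.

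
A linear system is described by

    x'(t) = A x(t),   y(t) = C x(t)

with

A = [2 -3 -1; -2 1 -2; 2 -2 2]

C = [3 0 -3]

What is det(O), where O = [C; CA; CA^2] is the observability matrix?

CA = [[0, -3, -9]]
CA^2 = [[-12, 15, -12]]
Observability matrix O = [C; CA; CA^2] = [[3, 0, -3], [0, -3, -9], [-12, 15, -12]]
Expanding along the first row, det(O) = 3·((-3)·(-12) - (-9)·15) - 0·(0·(-12) - (-9)·(-12)) + (-3)·(0·15 - (-3)·(-12)) = 3·171 - 0·(-108) + (-3)·(-36) = 621
Since det(O) ≠ 0, rank(O) = 3 and the system is completely observable.

621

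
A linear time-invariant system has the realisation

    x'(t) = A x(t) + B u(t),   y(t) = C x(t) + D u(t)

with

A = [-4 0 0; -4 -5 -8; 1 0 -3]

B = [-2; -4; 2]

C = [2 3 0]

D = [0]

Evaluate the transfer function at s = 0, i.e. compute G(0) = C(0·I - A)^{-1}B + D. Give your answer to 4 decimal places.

-4.6000

G(0) = C(-A)^{-1}B + D = -C A^{-1} B + D.
det A = -60, so A^{-1} = (1/-60)·adj(A) = [[-1/4, 0, 0], [1/3, -1/5, 8/15], [-1/12, 0, -1/3]]
A^{-1} B = [1/2, 6/5, -1/2]^T
C A^{-1} B = 23/5
G(0) = D - C A^{-1} B = 0 - (23/5) = -23/5 ≈ -4.6000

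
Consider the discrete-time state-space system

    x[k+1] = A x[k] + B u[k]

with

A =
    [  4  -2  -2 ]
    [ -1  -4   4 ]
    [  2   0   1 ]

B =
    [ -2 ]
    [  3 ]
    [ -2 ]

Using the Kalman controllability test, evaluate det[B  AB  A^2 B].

AB = [[-10], [-18], [-6]]
A^2B = [[8], [58], [-26]]
Controllability matrix C = [B  AB  A^2B] = [[-2, -10, 8], [3, -18, 58], [-2, -6, -26]]
Expanding along the first row, det(C) = (-2)·((-18)·(-26) - 58·(-6)) - (-10)·(3·(-26) - 58·(-2)) + 8·(3·(-6) - (-18)·(-2)) = (-2)·816 - (-10)·38 + 8·(-54) = -1684
Since det(C) ≠ 0, rank(C) = 3 and the system is completely controllable.

-1684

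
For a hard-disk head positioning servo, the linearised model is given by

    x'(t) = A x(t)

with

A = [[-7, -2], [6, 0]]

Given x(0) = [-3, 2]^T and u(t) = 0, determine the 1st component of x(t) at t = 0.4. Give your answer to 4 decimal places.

-0.1092

det(sI - A) = s^2 - (tr A)s + det A, with tr A = (-7) + 0 = -7 and det A = (-7)·0 - (-2)·6 = 0 - (-12) = 12.
So p(s) = det(sI - A) = s^2 + 7s + 12.
Factor s^2 + 7s + 12: two numbers with sum -7 and product 12 are -3 and -4, so s^2 + 7s + 12 = (s + 3)(s + 4).
Hence p(s) = (s + 3) (s + 4), with roots -4, -3.
The eigenvalues -4, -3 are distinct and real, so A is diagonalisable and x(t) = e^{At} x(0) = V diag(e^{λ_i t}) V^{-1} x(0), where the columns of V are the eigenvectors.
λ = -4: A - (-4)I = [[-3, -2], [6, 4]]. Row 1 gives (-3)·v1 + (-2)·v2 = 0, so take v_1 = [2, -3]^T.
λ = -3: A - (-3)I = [[-4, -2], [6, 3]]. Row 1 gives (-4)·v1 + (-2)·v2 = 0, so take v_2 = [1, -2]^T.
V = [v_1 v_2] = [[2, 1], [-3, -2]] has det V = -1, so V^{-1} = adj(V)/det V = [[2, 1], [-3, -2]].
Modal coordinates z(0) = V^{-1} x(0): 2·(-3) + 1·2 = -4; (-3)·(-3) + (-2)·2 = 5; so z(0) = [-4, 5]^T.
x_1(t) = Σ_i (v_i)_1 · z_i(0) · e^{λ_i t} (row 1 of V times the modal terms).
x_1(0.4) = 2·(-4)·e^{-4·0.4} + 1·5·e^{-3·0.4} = (-8)·0.201897 + 5·0.301194 = -0.1092.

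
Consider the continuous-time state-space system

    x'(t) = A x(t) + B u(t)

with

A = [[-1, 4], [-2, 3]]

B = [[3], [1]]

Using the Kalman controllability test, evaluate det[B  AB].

AB = [[1], [-3]]
Controllability matrix C = [B  AB] = [[3, 1], [1, -3]]
det(C) = 3·(-3) - 1·1 = -9 - 1 = -10
Since det(C) ≠ 0, rank(C) = 2 and the system is completely controllable.

-10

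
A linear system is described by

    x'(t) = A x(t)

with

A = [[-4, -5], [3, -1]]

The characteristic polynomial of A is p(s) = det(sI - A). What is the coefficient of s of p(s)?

5

For a 2×2 matrix, det(sI - A) = s^2 - (tr A)s + det A.
tr A = -5, det A = 19.
So p(s) = s^2 + 5s + 19.
The coefficient of s is 5.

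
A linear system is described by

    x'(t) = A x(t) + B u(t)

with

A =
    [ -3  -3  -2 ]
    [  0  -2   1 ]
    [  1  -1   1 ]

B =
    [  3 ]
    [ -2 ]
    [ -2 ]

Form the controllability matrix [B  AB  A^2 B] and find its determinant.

AB = [[1], [2], [3]]
A^2B = [[-15], [-1], [2]]
Controllability matrix C = [B  AB  A^2B] = [[3, 1, -15], [-2, 2, -1], [-2, 3, 2]]
Expanding along the first row, det(C) = 3·(2·2 - (-1)·3) - 1·((-2)·2 - (-1)·(-2)) + (-15)·((-2)·3 - 2·(-2)) = 3·7 - 1·(-6) + (-15)·(-2) = 57
Since det(C) ≠ 0, rank(C) = 3 and the system is completely controllable.

57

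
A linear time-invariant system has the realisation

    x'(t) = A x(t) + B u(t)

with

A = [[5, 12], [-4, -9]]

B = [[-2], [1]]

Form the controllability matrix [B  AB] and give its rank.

1

AB = [[2], [-1]]
Controllability matrix C = [B  AB] = [[-2, 2], [1, -1]]
Every column of C is a scalar multiple of column 1 = [-2, 1] (multipliers 1, -1), so the columns span a one-dimensional space.
C ≠ 0, hence rank(C) = 1.
rank(C) = 1 < n = 2, so the pair (A, B) is not completely controllable.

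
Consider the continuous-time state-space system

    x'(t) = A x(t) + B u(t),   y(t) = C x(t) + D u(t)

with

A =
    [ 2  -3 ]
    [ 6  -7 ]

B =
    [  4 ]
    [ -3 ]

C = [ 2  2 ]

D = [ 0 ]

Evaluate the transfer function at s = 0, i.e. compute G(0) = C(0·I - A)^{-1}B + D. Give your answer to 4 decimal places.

33.5000

G(0) = C(-A)^{-1}B + D = -C A^{-1} B + D.
det A = 4, so A^{-1} = (1/4)·adj(A) = [[-7/4, 3/4], [-3/2, 1/2]]
A^{-1} B = [-37/4, -15/2]^T
C A^{-1} B = -67/2
G(0) = D - C A^{-1} B = 0 - (-67/2) = 67/2 ≈ 33.5000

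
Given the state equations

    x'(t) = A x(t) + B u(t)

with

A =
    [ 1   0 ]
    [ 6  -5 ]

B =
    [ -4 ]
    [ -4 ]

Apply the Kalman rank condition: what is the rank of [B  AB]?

1

AB = [[-4], [-4]]
Controllability matrix C = [B  AB] = [[-4, -4], [-4, -4]]
Every column of C is a scalar multiple of column 1 = [-4, -4] (multipliers 1, 1), so the columns span a one-dimensional space.
C ≠ 0, hence rank(C) = 1.
rank(C) = 1 < n = 2, so the pair (A, B) is not completely controllable.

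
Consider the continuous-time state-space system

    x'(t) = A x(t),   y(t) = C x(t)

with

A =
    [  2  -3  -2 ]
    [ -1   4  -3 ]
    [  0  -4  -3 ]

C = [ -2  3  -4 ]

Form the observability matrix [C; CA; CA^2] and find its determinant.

CA = [[-7, 34, 7]]
CA^2 = [[-48, 129, -109]]
Observability matrix O = [C; CA; CA^2] = [[-2, 3, -4], [-7, 34, 7], [-48, 129, -109]]
Expanding along the first row, det(O) = (-2)·(34·(-109) - 7·129) - 3·((-7)·(-109) - 7·(-48)) + (-4)·((-7)·129 - 34·(-48)) = (-2)·(-4609) - 3·1099 + (-4)·729 = 3005
Since det(O) ≠ 0, rank(O) = 3 and the system is completely observable.

3005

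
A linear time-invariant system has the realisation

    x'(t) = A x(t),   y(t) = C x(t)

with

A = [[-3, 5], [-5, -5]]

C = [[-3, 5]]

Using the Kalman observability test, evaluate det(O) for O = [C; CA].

CA = [[-16, -40]]
Observability matrix O = [C; CA] = [[-3, 5], [-16, -40]]
det(O) = (-3)·(-40) - 5·(-16) = 120 - (-80) = 200
Since det(O) ≠ 0, rank(O) = 2 and the system is completely observable.

200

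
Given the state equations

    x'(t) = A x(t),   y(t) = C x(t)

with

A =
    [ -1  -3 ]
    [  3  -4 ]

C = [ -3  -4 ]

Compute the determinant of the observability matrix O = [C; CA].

-111

CA = [[-9, 25]]
Observability matrix O = [C; CA] = [[-3, -4], [-9, 25]]
det(O) = (-3)·25 - (-4)·(-9) = -75 - 36 = -111
Since det(O) ≠ 0, rank(O) = 2 and the system is completely observable.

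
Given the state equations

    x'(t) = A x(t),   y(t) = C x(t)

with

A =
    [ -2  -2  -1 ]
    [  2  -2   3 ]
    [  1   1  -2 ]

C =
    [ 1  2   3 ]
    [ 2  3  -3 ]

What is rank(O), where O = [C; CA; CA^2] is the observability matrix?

3

CA = [[5, -3, -1], [-1, -13, 13]]
CA^2 = [[-17, -5, -12], [-11, 41, -64]]
Observability matrix O = [C; CA; CA^2] = [[1, 2, 3], [2, 3, -3], [5, -3, -1], [-1, -13, 13], [-17, -5, -12], [-11, 41, -64]]
Take the 3×3 submatrix of O formed by rows 1, 2, 3: [[1, 2, 3], [2, 3, -3], [5, -3, -1]]. Its determinant is 1·(3·(-1) - (-3)·(-3)) - 2·(2·(-1) - (-3)·5) + 3·(2·(-3) - 3·5) = 1·(-12) - 2·13 + 3·(-21) = -101 ≠ 0.
So rank(O) ≥ 3; since O has 3 columns, rank(O) = 3.
rank(O) = 3 = n, so the pair (A, C) is completely observable.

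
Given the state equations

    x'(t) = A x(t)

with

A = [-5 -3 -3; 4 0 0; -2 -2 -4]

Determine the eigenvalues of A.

det(sI - A) = s^3 - (tr A)s^2 + (M11 + M22 + M33)s - det A, where Mii is the 2×2 principal minor of A obtained by deleting row i and column i.
tr A = (-5) + 0 + (-4) = -9; M11 = 0·(-4) - 0·(-2) = 0 - 0 = 0; M22 = (-5)·(-4) - (-3)·(-2) = 20 - 6 = 14; M33 = (-5)·0 - (-3)·4 = 0 - (-12) = 12; sum of minors = 26.
det A = (-5)·(0·(-4) - 0·(-2)) - (-3)·(4·(-4) - 0·(-2)) + (-3)·(4·(-2) - 0·(-2)) = (-5)·0 - (-3)·(-16) + (-3)·(-8) = -24.
So p(s) = det(sI - A) = s^3 + 9s^2 + 26s + 24.
Rational-root test: any integer root divides 24. Testing small divisors, s = -2 works: p(-2) = -8 + 36 + (-52) + 24 = 0, so (s + 2) is a factor.
Dividing, p(s) = (s + 2)(s^2 + 7s + 12).
Factor s^2 + 7s + 12: two numbers with sum -7 and product 12 are -3 and -4, so s^2 + 7s + 12 = (s + 3)(s + 4).
Hence p(s) = (s + 2) (s + 3) (s + 4), with roots -4, -3, -2.
All eigenvalues have negative real part, so the system is asymptotically stable.

-4, -3, -2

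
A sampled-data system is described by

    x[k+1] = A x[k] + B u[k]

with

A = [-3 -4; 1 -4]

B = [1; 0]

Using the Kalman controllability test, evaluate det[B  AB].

AB = [[-3], [1]]
Controllability matrix C = [B  AB] = [[1, -3], [0, 1]]
det(C) = 1·1 - (-3)·0 = 1 - 0 = 1
Since det(C) ≠ 0, rank(C) = 2 and the system is completely controllable.

1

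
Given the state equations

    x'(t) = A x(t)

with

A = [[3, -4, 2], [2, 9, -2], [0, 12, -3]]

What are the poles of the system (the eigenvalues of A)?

1, 3, 5

det(sI - A) = s^3 - (tr A)s^2 + (M11 + M22 + M33)s - det A, where Mii is the 2×2 principal minor of A obtained by deleting row i and column i.
tr A = 3 + 9 + (-3) = 9; M11 = 9·(-3) - (-2)·12 = -27 - (-24) = -3; M22 = 3·(-3) - 2·0 = -9 - 0 = -9; M33 = 3·9 - (-4)·2 = 27 - (-8) = 35; sum of minors = 23.
det A = 3·(9·(-3) - (-2)·12) - (-4)·(2·(-3) - (-2)·0) + 2·(2·12 - 9·0) = 3·(-3) - (-4)·(-6) + 2·24 = 15.
So p(s) = det(sI - A) = s^3 - 9s^2 + 23s - 15.
Rational-root test: any integer root divides -15. Testing small divisors, s = 1 works: p(1) = 1 + (-9) + 23 + (-15) = 0, so (s - 1) is a factor.
Dividing, p(s) = (s - 1)(s^2 - 8s + 15).
Factor s^2 - 8s + 15: two numbers with sum 8 and product 15 are 5 and 3, so s^2 - 8s + 15 = (s - 5)(s - 3).
Hence p(s) = (s - 5) (s - 3) (s - 1), with roots 1, 3, 5.
At least one eigenvalue has non-negative real part, so the system is not asymptotically stable.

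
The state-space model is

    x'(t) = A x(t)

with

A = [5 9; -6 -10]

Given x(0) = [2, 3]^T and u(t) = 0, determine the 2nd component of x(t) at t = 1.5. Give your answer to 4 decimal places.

-2.1991

det(sI - A) = s^2 - (tr A)s + det A, with tr A = 5 + (-10) = -5 and det A = 5·(-10) - 9·(-6) = -50 - (-54) = 4.
So p(s) = det(sI - A) = s^2 + 5s + 4.
Factor s^2 + 5s + 4: two numbers with sum -5 and product 4 are -1 and -4, so s^2 + 5s + 4 = (s + 1)(s + 4).
Hence p(s) = (s + 1) (s + 4), with roots -4, -1.
The eigenvalues -4, -1 are distinct and real, so A is diagonalisable and x(t) = e^{At} x(0) = V diag(e^{λ_i t}) V^{-1} x(0), where the columns of V are the eigenvectors.
λ = -4: A - (-4)I = [[9, 9], [-6, -6]]. Row 1 gives 9·v1 + 9·v2 = 0, so take v_1 = [-1, 1]^T.
λ = -1: A - (-1)I = [[6, 9], [-6, -9]]. Row 1 gives 6·v1 + 9·v2 = 0, so take v_2 = [3, -2]^T.
V = [v_1 v_2] = [[-1, 3], [1, -2]] has det V = -1, so V^{-1} = adj(V)/det V = [[2, 3], [1, 1]].
Modal coordinates z(0) = V^{-1} x(0): 2·2 + 3·3 = 13; 1·2 + 1·3 = 5; so z(0) = [13, 5]^T.
x_2(t) = Σ_i (v_i)_2 · z_i(0) · e^{λ_i t} (row 2 of V times the modal terms).
x_2(1.5) = 1·13·e^{-4·1.5} + (-2)·5·e^{-1·1.5} = 13·0.002479 + (-10)·0.223130 = -2.1991.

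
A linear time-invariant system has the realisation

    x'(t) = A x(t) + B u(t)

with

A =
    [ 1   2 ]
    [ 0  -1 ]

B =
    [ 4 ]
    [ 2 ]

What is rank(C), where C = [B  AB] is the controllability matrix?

2

AB = [[8], [-2]]
Controllability matrix C = [B  AB] = [[4, 8], [2, -2]]
det(C) = 4·(-2) - 8·2 = -8 - 16 = -24 ≠ 0, so rank(C) = 2.
rank(C) = 2 = n, so the pair (A, B) is completely controllable.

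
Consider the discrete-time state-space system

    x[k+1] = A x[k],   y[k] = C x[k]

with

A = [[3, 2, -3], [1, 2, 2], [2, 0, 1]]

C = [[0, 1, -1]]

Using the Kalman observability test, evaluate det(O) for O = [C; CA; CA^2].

CA = [[-1, 2, 1]]
CA^2 = [[1, 2, 8]]
Observability matrix O = [C; CA; CA^2] = [[0, 1, -1], [-1, 2, 1], [1, 2, 8]]
Expanding along the first row, det(O) = 0·(2·8 - 1·2) - 1·((-1)·8 - 1·1) + (-1)·((-1)·2 - 2·1) = 0·14 - 1·(-9) + (-1)·(-4) = 13
Since det(O) ≠ 0, rank(O) = 3 and the system is completely observable.

13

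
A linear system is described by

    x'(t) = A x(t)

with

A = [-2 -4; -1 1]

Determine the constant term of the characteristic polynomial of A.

For a 2×2 matrix, det(sI - A) = s^2 - (tr A)s + det A.
tr A = -1, det A = -6.
So p(s) = s^2 + s - 6.
The constant term is -6.

-6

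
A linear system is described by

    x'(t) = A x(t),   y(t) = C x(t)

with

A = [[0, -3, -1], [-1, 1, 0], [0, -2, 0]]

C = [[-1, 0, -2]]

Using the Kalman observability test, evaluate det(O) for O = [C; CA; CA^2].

CA = [[0, 7, 1]]
CA^2 = [[-7, 5, 0]]
Observability matrix O = [C; CA; CA^2] = [[-1, 0, -2], [0, 7, 1], [-7, 5, 0]]
Expanding along the first row, det(O) = (-1)·(7·0 - 1·5) - 0·(0·0 - 1·(-7)) + (-2)·(0·5 - 7·(-7)) = (-1)·(-5) - 0·7 + (-2)·49 = -93
Since det(O) ≠ 0, rank(O) = 3 and the system is completely observable.

-93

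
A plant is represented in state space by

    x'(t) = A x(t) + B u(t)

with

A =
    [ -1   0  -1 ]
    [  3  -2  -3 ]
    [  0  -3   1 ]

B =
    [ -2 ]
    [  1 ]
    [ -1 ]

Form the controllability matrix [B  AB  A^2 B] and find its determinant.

AB = [[3], [-5], [-4]]
A^2B = [[1], [31], [11]]
Controllability matrix C = [B  AB  A^2B] = [[-2, 3, 1], [1, -5, 31], [-1, -4, 11]]
Expanding along the first row, det(C) = (-2)·((-5)·11 - 31·(-4)) - 3·(1·11 - 31·(-1)) + 1·(1·(-4) - (-5)·(-1)) = (-2)·69 - 3·42 + 1·(-9) = -273
Since det(C) ≠ 0, rank(C) = 3 and the system is completely controllable.

-273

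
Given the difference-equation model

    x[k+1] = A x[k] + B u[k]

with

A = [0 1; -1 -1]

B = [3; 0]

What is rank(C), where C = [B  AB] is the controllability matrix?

AB = [[0], [-3]]
Controllability matrix C = [B  AB] = [[3, 0], [0, -3]]
det(C) = 3·(-3) - 0·0 = -9 - 0 = -9 ≠ 0, so rank(C) = 2.
rank(C) = 2 = n, so the pair (A, B) is completely controllable.

2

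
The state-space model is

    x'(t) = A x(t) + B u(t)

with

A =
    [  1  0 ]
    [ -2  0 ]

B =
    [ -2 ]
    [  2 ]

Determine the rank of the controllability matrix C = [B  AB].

AB = [[-2], [4]]
Controllability matrix C = [B  AB] = [[-2, -2], [2, 4]]
det(C) = (-2)·4 - (-2)·2 = -8 - (-4) = -4 ≠ 0, so rank(C) = 2.
rank(C) = 2 = n, so the pair (A, B) is completely controllable.

2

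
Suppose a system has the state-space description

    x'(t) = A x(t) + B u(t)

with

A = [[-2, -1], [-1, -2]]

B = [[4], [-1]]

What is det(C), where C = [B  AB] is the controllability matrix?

-15

AB = [[-7], [-2]]
Controllability matrix C = [B  AB] = [[4, -7], [-1, -2]]
det(C) = 4·(-2) - (-7)·(-1) = -8 - 7 = -15
Since det(C) ≠ 0, rank(C) = 2 and the system is completely controllable.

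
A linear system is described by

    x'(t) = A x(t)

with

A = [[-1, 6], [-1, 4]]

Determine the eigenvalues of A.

det(sI - A) = s^2 - (tr A)s + det A, with tr A = (-1) + 4 = 3 and det A = (-1)·4 - 6·(-1) = -4 - (-6) = 2.
So p(s) = det(sI - A) = s^2 - 3s + 2.
Factor s^2 - 3s + 2: two numbers with sum 3 and product 2 are 2 and 1, so s^2 - 3s + 2 = (s - 2)(s - 1).
Hence p(s) = (s - 2) (s - 1), with roots 1, 2.
At least one eigenvalue has non-negative real part, so the system is not asymptotically stable.

1, 2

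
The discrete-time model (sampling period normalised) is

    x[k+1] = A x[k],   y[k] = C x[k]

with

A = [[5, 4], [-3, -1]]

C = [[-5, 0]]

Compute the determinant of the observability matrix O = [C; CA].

CA = [[-25, -20]]
Observability matrix O = [C; CA] = [[-5, 0], [-25, -20]]
det(O) = (-5)·(-20) - 0·(-25) = 100 - 0 = 100
Since det(O) ≠ 0, rank(O) = 2 and the system is completely observable.

100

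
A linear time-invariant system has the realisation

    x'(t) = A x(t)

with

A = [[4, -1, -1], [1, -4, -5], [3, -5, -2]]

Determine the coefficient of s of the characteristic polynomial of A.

Expand det(sI - A) for the 3×3 matrix.
p(s) = s^3 + 2s^2 - 37s + 62.
(Check: constant term = det(-A) = (-1)^3 det A = 62; coefficient of s^2 = -tr A = 2.)
The coefficient of s is -37.

-37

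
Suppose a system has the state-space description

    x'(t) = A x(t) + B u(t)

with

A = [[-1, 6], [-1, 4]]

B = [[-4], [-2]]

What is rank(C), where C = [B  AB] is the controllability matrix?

AB = [[-8], [-4]]
Controllability matrix C = [B  AB] = [[-4, -8], [-2, -4]]
Every column of C is a scalar multiple of column 1 = [-4, -2] (multipliers 1, 2), so the columns span a one-dimensional space.
C ≠ 0, hence rank(C) = 1.
rank(C) = 1 < n = 2, so the pair (A, B) is not completely controllable.

1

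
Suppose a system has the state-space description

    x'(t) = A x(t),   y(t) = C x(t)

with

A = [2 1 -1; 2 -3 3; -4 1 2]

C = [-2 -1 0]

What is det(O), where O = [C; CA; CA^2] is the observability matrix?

CA = [[-6, 1, -1]]
CA^2 = [[-6, -10, 7]]
Observability matrix O = [C; CA; CA^2] = [[-2, -1, 0], [-6, 1, -1], [-6, -10, 7]]
Expanding along the first row, det(O) = (-2)·(1·7 - (-1)·(-10)) - (-1)·((-6)·7 - (-1)·(-6)) + 0·((-6)·(-10) - 1·(-6)) = (-2)·(-3) - (-1)·(-48) + 0·66 = -42
Since det(O) ≠ 0, rank(O) = 3 and the system is completely observable.

-42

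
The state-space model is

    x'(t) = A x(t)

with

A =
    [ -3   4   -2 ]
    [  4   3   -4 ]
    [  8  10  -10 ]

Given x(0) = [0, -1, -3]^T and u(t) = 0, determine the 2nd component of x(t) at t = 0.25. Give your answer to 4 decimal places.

det(sI - A) = s^3 - (tr A)s^2 + (M11 + M22 + M33)s - det A, where Mii is the 2×2 principal minor of A obtained by deleting row i and column i.
tr A = (-3) + 3 + (-10) = -10; M11 = 3·(-10) - (-4)·10 = -30 - (-40) = 10; M22 = (-3)·(-10) - (-2)·8 = 30 - (-16) = 46; M33 = (-3)·3 - 4·4 = -9 - 16 = -25; sum of minors = 31.
det A = (-3)·(3·(-10) - (-4)·10) - 4·(4·(-10) - (-4)·8) + (-2)·(4·10 - 3·8) = (-3)·10 - 4·(-8) + (-2)·16 = -30.
So p(s) = det(sI - A) = s^3 + 10s^2 + 31s + 30.
Rational-root test: any integer root divides 30. Testing small divisors, s = -2 works: p(-2) = -8 + 40 + (-62) + 30 = 0, so (s + 2) is a factor.
Dividing, p(s) = (s + 2)(s^2 + 8s + 15).
Factor s^2 + 8s + 15: two numbers with sum -8 and product 15 are -3 and -5, so s^2 + 8s + 15 = (s + 3)(s + 5).
Hence p(s) = (s + 2) (s + 3) (s + 5), with roots -5, -3, -2.
The eigenvalues -5, -3, -2 are distinct and real, so A is diagonalisable and x(t) = e^{At} x(0) = V diag(e^{λ_i t}) V^{-1} x(0), where the columns of V are the eigenvectors.
λ = -5: A - (-5)I = [[2, 4, -2], [4, 8, -4], [8, 10, -5]]. v must be orthogonal to every row; (row 1) × (row 3) = [0, -6, -12], so take v_1 = [0, 1, 2]^T.
λ = -3: A - (-3)I = [[0, 4, -2], [4, 6, -4], [8, 10, -7]]. v must be orthogonal to every row; (row 1) × (row 2) = [-4, -8, -16], so take v_2 = [1, 2, 4]^T.
λ = -2: A - (-2)I = [[-1, 4, -2], [4, 5, -4], [8, 10, -8]]. v must be orthogonal to every row; (row 1) × (row 2) = [-6, -12, -21], so take v_3 = [-2, -4, -7]^T.
V = [v_1 v_2 v_3] = [[0, 1, -2], [1, 2, -4], [2, 4, -7]] has det V = -1, so V^{-1} = adj(V)/det V = [[-2, 1, 0], [1, -4, 2], [0, -2, 1]].
Modal coordinates z(0) = V^{-1} x(0): (-2)·0 + 1·(-1) + 0·(-3) = -1; 1·0 + (-4)·(-1) + 2·(-3) = -2; 0·0 + (-2)·(-1) + 1·(-3) = -1; so z(0) = [-1, -2, -1]^T.
x_2(t) = Σ_i (v_i)_2 · z_i(0) · e^{λ_i t} (row 2 of V times the modal terms).
x_2(0.25) = 1·(-1)·e^{-5·0.25} + 2·(-2)·e^{-3·0.25} + (-4)·(-1)·e^{-2·0.25} = (-1)·0.286505 + (-4)·0.472367 + 4·0.606531 = 0.2502.

0.2502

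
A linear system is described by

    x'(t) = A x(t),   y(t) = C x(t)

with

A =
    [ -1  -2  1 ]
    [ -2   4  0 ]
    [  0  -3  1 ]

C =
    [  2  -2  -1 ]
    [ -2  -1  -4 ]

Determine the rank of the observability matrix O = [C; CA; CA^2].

3

CA = [[2, -9, 1], [4, 12, -6]]
CA^2 = [[16, -43, 3], [-28, 58, -2]]
Observability matrix O = [C; CA; CA^2] = [[2, -2, -1], [-2, -1, -4], [2, -9, 1], [4, 12, -6], [16, -43, 3], [-28, 58, -2]]
Take the 3×3 submatrix of O formed by rows 1, 2, 3: [[2, -2, -1], [-2, -1, -4], [2, -9, 1]]. Its determinant is 2·((-1)·1 - (-4)·(-9)) - (-2)·((-2)·1 - (-4)·2) + (-1)·((-2)·(-9) - (-1)·2) = 2·(-37) - (-2)·6 + (-1)·20 = -82 ≠ 0.
So rank(O) ≥ 3; since O has 3 columns, rank(O) = 3.
rank(O) = 3 = n, so the pair (A, C) is completely observable.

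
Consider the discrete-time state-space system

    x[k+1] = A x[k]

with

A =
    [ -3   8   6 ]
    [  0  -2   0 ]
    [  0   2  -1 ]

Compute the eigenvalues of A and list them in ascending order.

-3, -2, -1

det(zI - A) = z^3 - (tr A)z^2 + (M11 + M22 + M33)z - det A, where Mii is the 2×2 principal minor of A obtained by deleting row i and column i.
tr A = (-3) + (-2) + (-1) = -6; M11 = (-2)·(-1) - 0·2 = 2 - 0 = 2; M22 = (-3)·(-1) - 6·0 = 3 - 0 = 3; M33 = (-3)·(-2) - 8·0 = 6 - 0 = 6; sum of minors = 11.
det A = (-3)·((-2)·(-1) - 0·2) - 8·(0·(-1) - 0·0) + 6·(0·2 - (-2)·0) = (-3)·2 - 8·0 + 6·0 = -6.
So p(z) = det(zI - A) = z^3 + 6z^2 + 11z + 6.
Rational-root test: any integer root divides 6. Testing small divisors, z = -1 works: p(-1) = -1 + 6 + (-11) + 6 = 0, so (z + 1) is a factor.
Dividing, p(z) = (z + 1)(z^2 + 5z + 6).
Factor z^2 + 5z + 6: two numbers with sum -5 and product 6 are -2 and -3, so z^2 + 5z + 6 = (z + 2)(z + 3).
Hence p(z) = (z + 1) (z + 2) (z + 3), with roots -3, -2, -1.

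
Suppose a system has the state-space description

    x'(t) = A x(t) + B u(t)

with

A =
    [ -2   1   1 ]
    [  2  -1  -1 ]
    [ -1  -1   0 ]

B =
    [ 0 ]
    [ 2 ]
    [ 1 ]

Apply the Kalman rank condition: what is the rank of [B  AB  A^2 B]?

3

AB = [[3], [-3], [-2]]
A^2B = [[-11], [11], [0]]
Controllability matrix C = [B  AB  A^2B] = [[0, 3, -11], [2, -3, 11], [1, -2, 0]]
det(C) = 0·((-3)·0 - 11·(-2)) - 3·(2·0 - 11·1) + (-11)·(2·(-2) - (-3)·1) = 0·22 - 3·(-11) + (-11)·(-1) = 44 ≠ 0, so rank(C) = 3.
rank(C) = 3 = n, so the pair (A, B) is completely controllable.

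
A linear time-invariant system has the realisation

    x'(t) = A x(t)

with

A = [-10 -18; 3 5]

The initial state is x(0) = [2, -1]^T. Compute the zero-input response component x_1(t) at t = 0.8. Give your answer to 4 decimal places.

0.8987

det(sI - A) = s^2 - (tr A)s + det A, with tr A = (-10) + 5 = -5 and det A = (-10)·5 - (-18)·3 = -50 - (-54) = 4.
So p(s) = det(sI - A) = s^2 + 5s + 4.
Factor s^2 + 5s + 4: two numbers with sum -5 and product 4 are -1 and -4, so s^2 + 5s + 4 = (s + 1)(s + 4).
Hence p(s) = (s + 1) (s + 4), with roots -4, -1.
The eigenvalues -4, -1 are distinct and real, so A is diagonalisable and x(t) = e^{At} x(0) = V diag(e^{λ_i t}) V^{-1} x(0), where the columns of V are the eigenvectors.
λ = -4: A - (-4)I = [[-6, -18], [3, 9]]. Row 1 gives (-6)·v1 + (-18)·v2 = 0, so take v_1 = [-3, 1]^T.
λ = -1: A - (-1)I = [[-9, -18], [3, 6]]. Row 1 gives (-9)·v1 + (-18)·v2 = 0, so take v_2 = [2, -1]^T.
V = [v_1 v_2] = [[-3, 2], [1, -1]] has det V = 1, so V^{-1} = adj(V)/det V = [[-1, -2], [-1, -3]].
Modal coordinates z(0) = V^{-1} x(0): (-1)·2 + (-2)·(-1) = 0; (-1)·2 + (-3)·(-1) = 1; so z(0) = [0, 1]^T.
x_1(t) = Σ_i (v_i)_1 · z_i(0) · e^{λ_i t} (row 1 of V times the modal terms).
x_1(0.8) = (-3)·0·e^{-4·0.8} + 2·1·e^{-1·0.8} = 0·0.040762 + 2·0.449329 = 0.8987.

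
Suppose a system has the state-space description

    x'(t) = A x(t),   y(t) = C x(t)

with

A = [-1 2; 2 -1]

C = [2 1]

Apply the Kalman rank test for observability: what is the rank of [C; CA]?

CA = [[0, 3]]
Observability matrix O = [C; CA] = [[2, 1], [0, 3]]
det(O) = 2·3 - 1·0 = 6 - 0 = 6 ≠ 0, so rank(O) = 2.
rank(O) = 2 = n, so the pair (A, C) is completely observable.

2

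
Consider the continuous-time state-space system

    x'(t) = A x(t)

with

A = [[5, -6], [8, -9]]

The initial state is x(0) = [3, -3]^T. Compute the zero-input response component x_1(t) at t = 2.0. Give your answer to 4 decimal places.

2.7974

det(sI - A) = s^2 - (tr A)s + det A, with tr A = 5 + (-9) = -4 and det A = 5·(-9) - (-6)·8 = -45 - (-48) = 3.
So p(s) = det(sI - A) = s^2 + 4s + 3.
Factor s^2 + 4s + 3: two numbers with sum -4 and product 3 are -1 and -3, so s^2 + 4s + 3 = (s + 1)(s + 3).
Hence p(s) = (s + 1) (s + 3), with roots -3, -1.
The eigenvalues -3, -1 are distinct and real, so A is diagonalisable and x(t) = e^{At} x(0) = V diag(e^{λ_i t}) V^{-1} x(0), where the columns of V are the eigenvectors.
λ = -3: A - (-3)I = [[8, -6], [8, -6]]. Row 1 gives 8·v1 + (-6)·v2 = 0, so take v_1 = [-3, -4]^T.
λ = -1: A - (-1)I = [[6, -6], [8, -8]]. Row 1 gives 6·v1 + (-6)·v2 = 0, so take v_2 = [1, 1]^T.
V = [v_1 v_2] = [[-3, 1], [-4, 1]] has det V = 1, so V^{-1} = adj(V)/det V = [[1, -1], [4, -3]].
Modal coordinates z(0) = V^{-1} x(0): 1·3 + (-1)·(-3) = 6; 4·3 + (-3)·(-3) = 21; so z(0) = [6, 21]^T.
x_1(t) = Σ_i (v_i)_1 · z_i(0) · e^{λ_i t} (row 1 of V times the modal terms).
x_1(2.0) = (-3)·6·e^{-3·2.0} + 1·21·e^{-1·2.0} = (-18)·0.002479 + 21·0.135335 = 2.7974.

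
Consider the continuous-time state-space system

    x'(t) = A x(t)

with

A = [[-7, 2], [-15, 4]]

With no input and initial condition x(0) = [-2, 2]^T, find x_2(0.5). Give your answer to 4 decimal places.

10.7591

det(sI - A) = s^2 - (tr A)s + det A, with tr A = (-7) + 4 = -3 and det A = (-7)·4 - 2·(-15) = -28 - (-30) = 2.
So p(s) = det(sI - A) = s^2 + 3s + 2.
Factor s^2 + 3s + 2: two numbers with sum -3 and product 2 are -1 and -2, so s^2 + 3s + 2 = (s + 1)(s + 2).
Hence p(s) = (s + 1) (s + 2), with roots -2, -1.
The eigenvalues -2, -1 are distinct and real, so A is diagonalisable and x(t) = e^{At} x(0) = V diag(e^{λ_i t}) V^{-1} x(0), where the columns of V are the eigenvectors.
λ = -2: A - (-2)I = [[-5, 2], [-15, 6]]. Row 1 gives (-5)·v1 + 2·v2 = 0, so take v_1 = [2, 5]^T.
λ = -1: A - (-1)I = [[-6, 2], [-15, 5]]. Row 1 gives (-6)·v1 + 2·v2 = 0, so take v_2 = [-1, -3]^T.
V = [v_1 v_2] = [[2, -1], [5, -3]] has det V = -1, so V^{-1} = adj(V)/det V = [[3, -1], [5, -2]].
Modal coordinates z(0) = V^{-1} x(0): 3·(-2) + (-1)·2 = -8; 5·(-2) + (-2)·2 = -14; so z(0) = [-8, -14]^T.
x_2(t) = Σ_i (v_i)_2 · z_i(0) · e^{λ_i t} (row 2 of V times the modal terms).
x_2(0.5) = 5·(-8)·e^{-2·0.5} + (-3)·(-14)·e^{-1·0.5} = (-40)·0.367879 + 42·0.606531 = 10.7591.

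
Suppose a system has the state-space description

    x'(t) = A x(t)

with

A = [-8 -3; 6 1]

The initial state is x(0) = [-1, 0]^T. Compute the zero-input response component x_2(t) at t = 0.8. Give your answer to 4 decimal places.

-0.3672

det(sI - A) = s^2 - (tr A)s + det A, with tr A = (-8) + 1 = -7 and det A = (-8)·1 - (-3)·6 = -8 - (-18) = 10.
So p(s) = det(sI - A) = s^2 + 7s + 10.
Factor s^2 + 7s + 10: two numbers with sum -7 and product 10 are -2 and -5, so s^2 + 7s + 10 = (s + 2)(s + 5).
Hence p(s) = (s + 2) (s + 5), with roots -5, -2.
The eigenvalues -5, -2 are distinct and real, so A is diagonalisable and x(t) = e^{At} x(0) = V diag(e^{λ_i t}) V^{-1} x(0), where the columns of V are the eigenvectors.
λ = -5: A - (-5)I = [[-3, -3], [6, 6]]. Row 1 gives (-3)·v1 + (-3)·v2 = 0, so take v_1 = [-1, 1]^T.
λ = -2: A - (-2)I = [[-6, -3], [6, 3]]. Row 1 gives (-6)·v1 + (-3)·v2 = 0, so take v_2 = [-1, 2]^T.
V = [v_1 v_2] = [[-1, -1], [1, 2]] has det V = -1, so V^{-1} = adj(V)/det V = [[-2, -1], [1, 1]].
Modal coordinates z(0) = V^{-1} x(0): (-2)·(-1) + (-1)·0 = 2; 1·(-1) + 1·0 = -1; so z(0) = [2, -1]^T.
x_2(t) = Σ_i (v_i)_2 · z_i(0) · e^{λ_i t} (row 2 of V times the modal terms).
x_2(0.8) = 1·2·e^{-5·0.8} + 2·(-1)·e^{-2·0.8} = 2·0.018316 + (-2)·0.201897 = -0.3672.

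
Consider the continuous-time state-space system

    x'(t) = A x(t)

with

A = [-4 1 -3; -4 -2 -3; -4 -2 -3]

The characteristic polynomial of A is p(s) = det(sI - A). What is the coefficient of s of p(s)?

12

Expand det(sI - A) for the 3×3 matrix.
p(s) = s^3 + 9s^2 + 12s.
(Check: constant term = det(-A) = (-1)^3 det A = 0; coefficient of s^2 = -tr A = 9.)
The coefficient of s is 12.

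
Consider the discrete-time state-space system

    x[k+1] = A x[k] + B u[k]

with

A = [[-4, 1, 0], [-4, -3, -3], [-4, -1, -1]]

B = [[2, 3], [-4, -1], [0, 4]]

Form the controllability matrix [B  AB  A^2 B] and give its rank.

3

AB = [[-12, -13], [4, -21], [-4, -15]]
A^2B = [[52, 31], [48, 160], [48, 88]]
Controllability matrix C = [B  AB  A^2B] = [[2, 3, -12, -13, 52, 31], [-4, -1, 4, -21, 48, 160], [0, 4, -4, -15, 48, 88]]
Take the 3×3 submatrix of C formed by columns 1, 2, 3: [[2, 3, -12], [-4, -1, 4], [0, 4, -4]]. Its determinant is 2·((-1)·(-4) - 4·4) - 3·((-4)·(-4) - 4·0) + (-12)·((-4)·4 - (-1)·0) = 2·(-12) - 3·16 + (-12)·(-16) = 120 ≠ 0.
So rank(C) ≥ 3; since C has 3 rows, rank(C) = 3.
rank(C) = 3 = n, so the pair (A, B) is completely controllable.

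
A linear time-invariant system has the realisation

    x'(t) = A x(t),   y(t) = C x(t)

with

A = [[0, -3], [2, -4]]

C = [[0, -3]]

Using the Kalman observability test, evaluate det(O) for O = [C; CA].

CA = [[-6, 12]]
Observability matrix O = [C; CA] = [[0, -3], [-6, 12]]
det(O) = 0·12 - (-3)·(-6) = 0 - 18 = -18
Since det(O) ≠ 0, rank(O) = 2 and the system is completely observable.

-18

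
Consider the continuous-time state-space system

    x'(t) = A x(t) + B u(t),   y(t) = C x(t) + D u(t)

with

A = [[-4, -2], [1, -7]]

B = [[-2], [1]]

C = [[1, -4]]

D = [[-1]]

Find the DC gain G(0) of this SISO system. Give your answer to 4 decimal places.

-1.8000

G(0) = C(-A)^{-1}B + D = -C A^{-1} B + D.
det A = 30, so A^{-1} = (1/30)·adj(A) = [[-7/30, 1/15], [-1/30, -2/15]]
A^{-1} B = [8/15, -1/15]^T
C A^{-1} B = 4/5
G(0) = D - C A^{-1} B = -1 - (4/5) = -9/5 ≈ -1.8000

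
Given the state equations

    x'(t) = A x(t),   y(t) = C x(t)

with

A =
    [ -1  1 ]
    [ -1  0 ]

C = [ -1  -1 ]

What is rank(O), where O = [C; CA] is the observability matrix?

2

CA = [[2, -1]]
Observability matrix O = [C; CA] = [[-1, -1], [2, -1]]
det(O) = (-1)·(-1) - (-1)·2 = 1 - (-2) = 3 ≠ 0, so rank(O) = 2.
rank(O) = 2 = n, so the pair (A, C) is completely observable.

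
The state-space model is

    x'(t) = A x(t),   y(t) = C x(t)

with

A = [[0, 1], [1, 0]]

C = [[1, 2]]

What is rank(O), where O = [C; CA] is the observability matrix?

CA = [[2, 1]]
Observability matrix O = [C; CA] = [[1, 2], [2, 1]]
det(O) = 1·1 - 2·2 = 1 - 4 = -3 ≠ 0, so rank(O) = 2.
rank(O) = 2 = n, so the pair (A, C) is completely observable.

2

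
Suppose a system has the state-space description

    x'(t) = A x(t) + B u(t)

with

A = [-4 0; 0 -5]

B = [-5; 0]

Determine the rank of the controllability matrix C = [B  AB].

AB = [[20], [0]]
Controllability matrix C = [B  AB] = [[-5, 20], [0, 0]]
Every column of C is a scalar multiple of column 1 = [-5, 0] (multipliers 1, -4), so the columns span a one-dimensional space.
C ≠ 0, hence rank(C) = 1.
rank(C) = 1 < n = 2, so the pair (A, B) is not completely controllable.

1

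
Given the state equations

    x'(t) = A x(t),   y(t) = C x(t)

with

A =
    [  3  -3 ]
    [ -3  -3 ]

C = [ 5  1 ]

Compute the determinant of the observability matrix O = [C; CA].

CA = [[12, -18]]
Observability matrix O = [C; CA] = [[5, 1], [12, -18]]
det(O) = 5·(-18) - 1·12 = -90 - 12 = -102
Since det(O) ≠ 0, rank(O) = 2 and the system is completely observable.

-102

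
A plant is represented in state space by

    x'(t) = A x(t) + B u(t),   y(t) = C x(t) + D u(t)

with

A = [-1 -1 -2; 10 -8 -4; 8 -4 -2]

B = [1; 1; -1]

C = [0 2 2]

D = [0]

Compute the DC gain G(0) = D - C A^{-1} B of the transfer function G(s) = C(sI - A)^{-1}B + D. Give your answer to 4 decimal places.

1.3333

G(0) = C(-A)^{-1}B + D = -C A^{-1} B + D.
det A = -36, so A^{-1} = (1/-36)·adj(A) = [[0, -1/6, 1/3], [1/3, -1/2, 2/3], [-2/3, 1/3, -1/2]]
A^{-1} B = [-1/2, -5/6, 1/6]^T
C A^{-1} B = -4/3
G(0) = D - C A^{-1} B = 0 - (-4/3) = 4/3 ≈ 1.3333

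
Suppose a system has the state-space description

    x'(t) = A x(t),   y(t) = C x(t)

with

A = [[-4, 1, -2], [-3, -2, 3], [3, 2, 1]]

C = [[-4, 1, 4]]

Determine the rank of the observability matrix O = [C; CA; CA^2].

CA = [[25, 2, 15]]
CA^2 = [[-61, 51, -29]]
Observability matrix O = [C; CA; CA^2] = [[-4, 1, 4], [25, 2, 15], [-61, 51, -29]]
det(O) = (-4)·(2·(-29) - 15·51) - 1·(25·(-29) - 15·(-61)) + 4·(25·51 - 2·(-61)) = (-4)·(-823) - 1·190 + 4·1397 = 8690 ≠ 0, so rank(O) = 3.
rank(O) = 3 = n, so the pair (A, C) is completely observable.

3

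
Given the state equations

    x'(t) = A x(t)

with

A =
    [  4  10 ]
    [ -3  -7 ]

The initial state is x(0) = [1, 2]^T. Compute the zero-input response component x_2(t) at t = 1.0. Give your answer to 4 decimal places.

det(sI - A) = s^2 - (tr A)s + det A, with tr A = 4 + (-7) = -3 and det A = 4·(-7) - 10·(-3) = -28 - (-30) = 2.
So p(s) = det(sI - A) = s^2 + 3s + 2.
Factor s^2 + 3s + 2: two numbers with sum -3 and product 2 are -1 and -2, so s^2 + 3s + 2 = (s + 1)(s + 2).
Hence p(s) = (s + 1) (s + 2), with roots -2, -1.
The eigenvalues -2, -1 are distinct and real, so A is diagonalisable and x(t) = e^{At} x(0) = V diag(e^{λ_i t}) V^{-1} x(0), where the columns of V are the eigenvectors.
λ = -2: A - (-2)I = [[6, 10], [-3, -5]]. Row 1 gives 6·v1 + 10·v2 = 0, so take v_1 = [-5, 3]^T.
λ = -1: A - (-1)I = [[5, 10], [-3, -6]]. Row 1 gives 5·v1 + 10·v2 = 0, so take v_2 = [-2, 1]^T.
V = [v_1 v_2] = [[-5, -2], [3, 1]] has det V = 1, so V^{-1} = adj(V)/det V = [[1, 2], [-3, -5]].
Modal coordinates z(0) = V^{-1} x(0): 1·1 + 2·2 = 5; (-3)·1 + (-5)·2 = -13; so z(0) = [5, -13]^T.
x_2(t) = Σ_i (v_i)_2 · z_i(0) · e^{λ_i t} (row 2 of V times the modal terms).
x_2(1.0) = 3·5·e^{-2·1.0} + 1·(-13)·e^{-1·1.0} = 15·0.135335 + (-13)·0.367879 = -2.7524.

-2.7524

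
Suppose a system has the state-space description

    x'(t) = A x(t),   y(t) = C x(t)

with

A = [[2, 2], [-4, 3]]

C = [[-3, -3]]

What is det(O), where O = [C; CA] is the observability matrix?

63

CA = [[6, -15]]
Observability matrix O = [C; CA] = [[-3, -3], [6, -15]]
det(O) = (-3)·(-15) - (-3)·6 = 45 - (-18) = 63
Since det(O) ≠ 0, rank(O) = 2 and the system is completely observable.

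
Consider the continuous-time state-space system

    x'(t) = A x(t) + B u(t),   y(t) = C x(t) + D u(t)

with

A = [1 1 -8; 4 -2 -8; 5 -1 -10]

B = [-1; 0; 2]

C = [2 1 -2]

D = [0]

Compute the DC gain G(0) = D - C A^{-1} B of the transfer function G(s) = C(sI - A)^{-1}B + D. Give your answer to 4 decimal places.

G(0) = C(-A)^{-1}B + D = -C A^{-1} B + D.
det A = -36, so A^{-1} = (1/-36)·adj(A) = [[-1/3, -1/2, 2/3], [0, -5/6, 2/3], [-1/6, -1/6, 1/6]]
A^{-1} B = [5/3, 4/3, 1/2]^T
C A^{-1} B = 11/3
G(0) = D - C A^{-1} B = 0 - (11/3) = -11/3 ≈ -3.6667

-3.6667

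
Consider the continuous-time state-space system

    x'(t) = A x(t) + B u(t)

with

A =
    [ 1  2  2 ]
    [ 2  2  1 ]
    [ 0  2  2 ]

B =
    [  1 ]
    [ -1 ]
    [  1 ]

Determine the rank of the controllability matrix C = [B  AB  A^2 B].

3

AB = [[1], [1], [0]]
A^2B = [[3], [4], [2]]
Controllability matrix C = [B  AB  A^2B] = [[1, 1, 3], [-1, 1, 4], [1, 0, 2]]
det(C) = 1·(1·2 - 4·0) - 1·((-1)·2 - 4·1) + 3·((-1)·0 - 1·1) = 1·2 - 1·(-6) + 3·(-1) = 5 ≠ 0, so rank(C) = 3.
rank(C) = 3 = n, so the pair (A, B) is completely controllable.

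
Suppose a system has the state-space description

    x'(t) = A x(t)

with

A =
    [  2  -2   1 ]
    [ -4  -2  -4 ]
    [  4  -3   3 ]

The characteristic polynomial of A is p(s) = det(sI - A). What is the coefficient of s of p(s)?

-28

Expand det(sI - A) for the 3×3 matrix.
p(s) = s^3 - 3s^2 - 28s + 8.
(Check: constant term = det(-A) = (-1)^3 det A = 8; coefficient of s^2 = -tr A = -3.)
The coefficient of s is -28.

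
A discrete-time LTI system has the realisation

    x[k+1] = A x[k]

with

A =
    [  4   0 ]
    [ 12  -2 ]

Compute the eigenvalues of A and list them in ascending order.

det(zI - A) = z^2 - (tr A)z + det A, with tr A = 4 + (-2) = 2 and det A = 4·(-2) - 0·12 = -8 - 0 = -8.
So p(z) = det(zI - A) = z^2 - 2z - 8.
Factor z^2 - 2z - 8: two numbers with sum 2 and product -8 are 4 and -2, so z^2 - 2z - 8 = (z - 4)(z + 2).
Hence p(z) = (z - 4) (z + 2), with roots -2, 4.

-2, 4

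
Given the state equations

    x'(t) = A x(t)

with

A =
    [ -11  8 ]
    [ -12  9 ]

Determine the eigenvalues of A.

det(sI - A) = s^2 - (tr A)s + det A, with tr A = (-11) + 9 = -2 and det A = (-11)·9 - 8·(-12) = -99 - (-96) = -3.
So p(s) = det(sI - A) = s^2 + 2s - 3.
Factor s^2 + 2s - 3: two numbers with sum -2 and product -3 are 1 and -3, so s^2 + 2s - 3 = (s - 1)(s + 3).
Hence p(s) = (s - 1) (s + 3), with roots -3, 1.
At least one eigenvalue has non-negative real part, so the system is not asymptotically stable.

-3, 1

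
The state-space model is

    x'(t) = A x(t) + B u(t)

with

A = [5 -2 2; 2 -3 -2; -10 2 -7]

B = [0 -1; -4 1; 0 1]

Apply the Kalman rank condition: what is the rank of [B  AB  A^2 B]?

2

AB = [[8, -5], [12, -7], [-8, 5]]
A^2B = [[0, -1], [-4, 1], [0, 1]]
Controllability matrix C = [B  AB  A^2B] = [[0, -1, 8, -5, 0, -1], [-4, 1, 12, -7, -4, 1], [0, 1, -8, 5, 0, 1]]
The rows r1, r2, r3 of C are linearly dependent: r1 + r3 = 0 (check each entry), so rank(C) ≤ 2.
The 2×2 minor from rows 1, 2, columns 1, 2 is 0·1 - (-1)·(-4) = 0 - 4 = -4 ≠ 0, so rank(C) = 2.
rank(C) = 2 < n = 3, so the pair (A, B) is not completely controllable.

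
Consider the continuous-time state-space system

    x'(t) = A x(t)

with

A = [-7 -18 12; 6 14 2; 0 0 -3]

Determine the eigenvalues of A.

det(sI - A) = s^3 - (tr A)s^2 + (M11 + M22 + M33)s - det A, where Mii is the 2×2 principal minor of A obtained by deleting row i and column i.
tr A = (-7) + 14 + (-3) = 4; M11 = 14·(-3) - 2·0 = -42 - 0 = -42; M22 = (-7)·(-3) - 12·0 = 21 - 0 = 21; M33 = (-7)·14 - (-18)·6 = -98 - (-108) = 10; sum of minors = -11.
det A = (-7)·(14·(-3) - 2·0) - (-18)·(6·(-3) - 2·0) + 12·(6·0 - 14·0) = (-7)·(-42) - (-18)·(-18) + 12·0 = -30.
So p(s) = det(sI - A) = s^3 - 4s^2 - 11s + 30.
Rational-root test: any integer root divides 30. Testing small divisors, s = 2 works: p(2) = 8 + (-16) + (-22) + 30 = 0, so (s - 2) is a factor.
Dividing, p(s) = (s - 2)(s^2 - 2s - 15).
Factor s^2 - 2s - 15: two numbers with sum 2 and product -15 are 5 and -3, so s^2 - 2s - 15 = (s - 5)(s + 3).
Hence p(s) = (s - 5) (s - 2) (s + 3), with roots -3, 2, 5.
At least one eigenvalue has non-negative real part, so the system is not asymptotically stable.

-3, 2, 5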